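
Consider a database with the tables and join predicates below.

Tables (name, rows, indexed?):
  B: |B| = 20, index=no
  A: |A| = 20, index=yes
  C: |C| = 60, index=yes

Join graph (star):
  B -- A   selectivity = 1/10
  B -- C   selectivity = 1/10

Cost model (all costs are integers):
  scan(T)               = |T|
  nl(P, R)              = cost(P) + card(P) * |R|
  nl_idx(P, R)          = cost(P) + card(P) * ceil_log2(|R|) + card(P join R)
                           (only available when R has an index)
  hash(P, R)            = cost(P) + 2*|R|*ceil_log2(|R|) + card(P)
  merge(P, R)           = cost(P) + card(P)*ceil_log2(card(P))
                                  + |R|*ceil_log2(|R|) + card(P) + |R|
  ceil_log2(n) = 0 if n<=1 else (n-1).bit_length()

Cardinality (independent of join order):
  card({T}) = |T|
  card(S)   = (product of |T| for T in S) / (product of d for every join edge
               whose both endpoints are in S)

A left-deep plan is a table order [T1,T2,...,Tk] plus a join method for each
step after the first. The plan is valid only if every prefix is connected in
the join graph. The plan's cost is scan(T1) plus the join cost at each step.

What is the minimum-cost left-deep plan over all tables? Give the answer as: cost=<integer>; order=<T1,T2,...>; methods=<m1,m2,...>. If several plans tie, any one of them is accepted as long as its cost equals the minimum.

cost=580; order=B,C,A; methods=nl_idx,hash

Selinger DP (subsets sized 1..n):
  {B}: scan cost=20, card=20
  {A}: scan cost=20, card=20
  {C}: scan cost=60, card=60
  {AB}: card=40; try (A,nl_idx)→160, (B,hash)→240, (A,hash)→240, (B,merge)→260, (A,merge)→260, (B,nl)→420 …(+1); best=160 via (A,nl_idx)
  {BC}: card=120; try (C,nl_idx)→260, (B,hash)→320, (C,merge)→560, (B,merge)→600, (C,hash)→760, (C,nl)→1220 …(+1); best=260 via (C,nl_idx)
  {ABC}: card=240; try (A,hash)→580, (C,nl_idx)→640, (C,merge)→860, (C,hash)→920, (A,nl_idx)→1100, (A,merge)→1340 …(+2); best=580 via (A,hash)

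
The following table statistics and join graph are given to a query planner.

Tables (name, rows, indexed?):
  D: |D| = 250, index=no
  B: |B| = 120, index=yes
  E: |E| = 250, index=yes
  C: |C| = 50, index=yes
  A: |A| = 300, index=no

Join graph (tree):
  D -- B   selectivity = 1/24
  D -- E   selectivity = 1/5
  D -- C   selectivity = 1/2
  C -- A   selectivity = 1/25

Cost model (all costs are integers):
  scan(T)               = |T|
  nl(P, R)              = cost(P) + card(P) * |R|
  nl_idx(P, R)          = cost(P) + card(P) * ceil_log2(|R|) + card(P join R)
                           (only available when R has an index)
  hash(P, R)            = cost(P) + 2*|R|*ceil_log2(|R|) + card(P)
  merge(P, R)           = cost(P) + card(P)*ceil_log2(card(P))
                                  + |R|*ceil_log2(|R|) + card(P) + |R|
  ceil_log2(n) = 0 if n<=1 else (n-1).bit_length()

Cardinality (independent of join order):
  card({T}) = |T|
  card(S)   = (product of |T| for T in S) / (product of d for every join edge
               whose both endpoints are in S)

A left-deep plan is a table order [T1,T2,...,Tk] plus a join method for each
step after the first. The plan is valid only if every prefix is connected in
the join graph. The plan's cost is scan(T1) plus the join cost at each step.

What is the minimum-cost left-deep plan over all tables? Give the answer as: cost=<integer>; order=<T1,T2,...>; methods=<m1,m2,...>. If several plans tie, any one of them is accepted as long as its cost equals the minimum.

cost=419680; order=D,B,C,A,E; methods=hash,hash,hash,hash

Selinger DP (subsets sized 1..n):
  {D}: scan cost=250, card=250
  {B}: scan cost=120, card=120
  {E}: scan cost=250, card=250
  {C}: scan cost=50, card=50
  {A}: scan cost=300, card=300
  {BD}: card=1250; try (B,hash)→2180, (B,nl_idx)→3250, (D,merge)→3330, (B,merge)→3460, (D,hash)→4240, (D,nl)→30120 …(+1); best=2180 via (B,hash)
  {DE}: card=12500; try (E,hash)→4500, (D,hash)→4500, (E,merge)→4750, (D,merge)→4750, (E,nl_idx)→14750, (E,nl)→62750 …(+1); best=4500 via (E,hash)
  {CD}: card=6250; try (C,hash)→1100, (D,merge)→2650, (C,merge)→2850, (D,hash)→4100, (C,nl_idx)→8000, (D,nl)→12550 …(+1); best=1100 via (C,hash)
  {AC}: card=600; try (C,hash)→1200, (C,nl_idx)→2700, (A,merge)→3400, (C,merge)→3650, (A,hash)→5500, (A,nl)→15050 …(+1); best=1200 via (C,hash)
  {BDE}: card=62500; try (E,hash)→7430, (B,hash)→18680, (E,merge)→19430, (E,nl_idx)→74680, (B,nl_idx)→154500, (B,merge)→192960 …(+2); best=7430 via (E,hash)
  {BCD}: card=31250; try (C,hash)→4030, (B,hash)→9030, (C,merge)→17530, (C,nl_idx)→40930, (C,nl)→64680, (B,nl_idx)→76100 …(+2); best=4030 via (C,hash)
  {CDE}: card=312500; try (E,hash)→11350, (C,hash)→17600, (E,merge)→90850, (C,merge)→192350, (E,nl_idx)→363600, (C,nl_idx)→392000 …(+2); best=11350 via (E,hash)
  {ACD}: card=75000; try (D,hash)→5800, (D,merge)→10050, (A,hash)→12750, (A,merge)→91600, (D,nl)→151200, (A,nl)→1876100; best=5800 via (D,hash)
  {BCDE}: card=1562500; try (E,hash)→39280, (C,hash)→70530, (B,hash)→325530, (E,merge)→506280, (C,merge)→1070280, (E,nl_idx)→1816530 …(+6); best=39280 via (E,hash)
  {ABCD}: card=375000; try (A,hash)→40680, (B,hash)→82480, (A,merge)→507030, (B,nl_idx)→905800, (B,merge)→1356760, (B,nl)→9005800 …(+1); best=40680 via (A,hash)
  {ACDE}: card=3750000; try (E,hash)→84800, (A,hash)→329250, (E,merge)→1358050, (E,nl_idx)→4355800, (A,merge)→6264350, (E,nl)→18755800 …(+1); best=84800 via (E,hash)
  {ABCDE}: card=18750000; try (E,hash)→419680, (A,hash)→1607180, (B,hash)→3836480, (E,merge)→7542930, (E,nl_idx)→21790680, (A,merge)→34417280 …(+5); best=419680 via (E,hash)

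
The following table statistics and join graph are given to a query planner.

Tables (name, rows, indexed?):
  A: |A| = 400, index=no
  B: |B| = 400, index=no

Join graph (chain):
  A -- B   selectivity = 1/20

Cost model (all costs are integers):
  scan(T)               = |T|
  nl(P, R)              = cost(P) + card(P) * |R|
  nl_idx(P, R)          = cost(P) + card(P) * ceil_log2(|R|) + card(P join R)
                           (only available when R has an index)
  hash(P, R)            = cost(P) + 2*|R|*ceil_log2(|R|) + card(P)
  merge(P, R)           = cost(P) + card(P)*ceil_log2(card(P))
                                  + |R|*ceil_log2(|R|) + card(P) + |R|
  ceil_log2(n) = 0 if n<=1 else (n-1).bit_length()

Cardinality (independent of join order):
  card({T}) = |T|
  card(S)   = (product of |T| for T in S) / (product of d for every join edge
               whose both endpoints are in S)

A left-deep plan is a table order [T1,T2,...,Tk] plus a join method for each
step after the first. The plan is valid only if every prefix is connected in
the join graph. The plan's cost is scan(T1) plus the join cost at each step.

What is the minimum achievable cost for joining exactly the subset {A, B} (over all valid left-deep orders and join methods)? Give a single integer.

8000

Selinger DP over subsets of {A,B}:
  {A}: scan cost=400, card=400
  {B}: scan cost=400, card=400
  {AB}: card=8000; try (B,hash)→8000, (A,hash)→8000, (B,merge)→8400, (A,merge)→8400, (B,nl)→160400, (A,nl)→160400; best=8000 via (B,hash)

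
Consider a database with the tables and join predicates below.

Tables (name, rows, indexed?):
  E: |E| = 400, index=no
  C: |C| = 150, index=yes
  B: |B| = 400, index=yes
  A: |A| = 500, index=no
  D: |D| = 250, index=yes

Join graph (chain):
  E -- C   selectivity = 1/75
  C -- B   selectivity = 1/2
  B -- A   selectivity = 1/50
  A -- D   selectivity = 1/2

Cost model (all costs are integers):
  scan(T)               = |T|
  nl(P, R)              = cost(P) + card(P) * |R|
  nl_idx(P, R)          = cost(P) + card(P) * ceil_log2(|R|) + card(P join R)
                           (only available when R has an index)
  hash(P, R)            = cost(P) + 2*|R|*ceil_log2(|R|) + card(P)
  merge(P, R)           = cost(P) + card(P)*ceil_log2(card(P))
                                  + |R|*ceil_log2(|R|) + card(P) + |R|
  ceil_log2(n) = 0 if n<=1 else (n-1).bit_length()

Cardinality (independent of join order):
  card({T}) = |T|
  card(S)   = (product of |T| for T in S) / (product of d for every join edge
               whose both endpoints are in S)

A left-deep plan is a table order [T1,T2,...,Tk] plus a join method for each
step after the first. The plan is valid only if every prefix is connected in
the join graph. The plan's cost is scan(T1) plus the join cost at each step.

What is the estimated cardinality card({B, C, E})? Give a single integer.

160000

Tables in S: B(400), C(150), E(400)
Edges inside S: E-C(d=75), C-B(d=2)
numerator = 400 * 150 * 400 = 24000000
denominator = 75 * 2 = 150
card(S) = 24000000 / 150 = 160000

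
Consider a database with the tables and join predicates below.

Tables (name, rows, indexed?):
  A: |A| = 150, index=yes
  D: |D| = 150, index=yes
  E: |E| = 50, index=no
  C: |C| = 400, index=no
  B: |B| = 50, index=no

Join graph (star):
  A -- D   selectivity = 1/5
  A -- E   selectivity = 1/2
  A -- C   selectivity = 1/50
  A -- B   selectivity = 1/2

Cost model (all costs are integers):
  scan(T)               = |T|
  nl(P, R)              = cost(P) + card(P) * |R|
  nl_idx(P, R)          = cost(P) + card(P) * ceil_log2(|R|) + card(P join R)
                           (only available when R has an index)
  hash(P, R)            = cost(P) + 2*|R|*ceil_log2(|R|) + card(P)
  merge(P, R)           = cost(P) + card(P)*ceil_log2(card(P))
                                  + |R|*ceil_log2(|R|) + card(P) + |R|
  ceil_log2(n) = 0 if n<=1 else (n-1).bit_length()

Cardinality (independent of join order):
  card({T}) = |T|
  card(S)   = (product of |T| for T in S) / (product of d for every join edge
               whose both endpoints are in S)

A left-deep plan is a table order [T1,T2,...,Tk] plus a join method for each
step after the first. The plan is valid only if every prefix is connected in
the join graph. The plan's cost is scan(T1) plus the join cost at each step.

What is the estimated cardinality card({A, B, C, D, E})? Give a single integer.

Tables in S: A(150), B(50), C(400), D(150), E(50)
Edges inside S: A-D(d=5), A-E(d=2), A-C(d=50), A-B(d=2)
numerator = 150 * 50 * 400 * 150 * 50 = 22500000000
denominator = 5 * 2 * 50 * 2 = 1000
card(S) = 22500000000 / 1000 = 22500000

22500000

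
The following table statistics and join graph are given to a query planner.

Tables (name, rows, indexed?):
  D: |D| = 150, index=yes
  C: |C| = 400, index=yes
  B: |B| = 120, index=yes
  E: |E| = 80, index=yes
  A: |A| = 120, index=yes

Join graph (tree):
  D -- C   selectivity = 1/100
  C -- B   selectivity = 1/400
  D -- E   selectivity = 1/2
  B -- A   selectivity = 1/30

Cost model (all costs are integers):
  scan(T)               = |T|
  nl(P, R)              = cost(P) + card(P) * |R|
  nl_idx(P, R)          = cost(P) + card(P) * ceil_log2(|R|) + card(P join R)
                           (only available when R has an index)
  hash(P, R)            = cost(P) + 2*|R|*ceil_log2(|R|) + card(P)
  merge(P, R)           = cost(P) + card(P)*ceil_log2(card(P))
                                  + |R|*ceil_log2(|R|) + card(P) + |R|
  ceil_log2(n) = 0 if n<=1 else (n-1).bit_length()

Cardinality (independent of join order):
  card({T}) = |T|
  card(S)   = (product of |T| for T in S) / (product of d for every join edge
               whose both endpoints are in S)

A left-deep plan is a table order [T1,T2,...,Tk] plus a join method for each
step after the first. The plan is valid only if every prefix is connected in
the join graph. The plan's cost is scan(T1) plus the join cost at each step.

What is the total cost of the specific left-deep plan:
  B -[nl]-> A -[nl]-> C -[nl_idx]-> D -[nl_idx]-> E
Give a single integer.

step 1: scan B: cost=120, card=120
step 2: join A via nl
    card(P join A) = 120*120/(30) = 480
    cost = 120 + 120*120 = 14520
step 3: join C via nl
    card(P join C) = 480*400/(400) = 480
    cost = 14520 + 480*400 = 206520
step 4: join D via nl_idx
    card(P join D) = 480*150/(100) = 720
    cost = 206520 + 480*8 + 720 = 211080
step 5: join E via nl_idx
    card(P join E) = 720*80/(2) = 28800
    cost = 211080 + 720*7 + 28800 = 244920

244920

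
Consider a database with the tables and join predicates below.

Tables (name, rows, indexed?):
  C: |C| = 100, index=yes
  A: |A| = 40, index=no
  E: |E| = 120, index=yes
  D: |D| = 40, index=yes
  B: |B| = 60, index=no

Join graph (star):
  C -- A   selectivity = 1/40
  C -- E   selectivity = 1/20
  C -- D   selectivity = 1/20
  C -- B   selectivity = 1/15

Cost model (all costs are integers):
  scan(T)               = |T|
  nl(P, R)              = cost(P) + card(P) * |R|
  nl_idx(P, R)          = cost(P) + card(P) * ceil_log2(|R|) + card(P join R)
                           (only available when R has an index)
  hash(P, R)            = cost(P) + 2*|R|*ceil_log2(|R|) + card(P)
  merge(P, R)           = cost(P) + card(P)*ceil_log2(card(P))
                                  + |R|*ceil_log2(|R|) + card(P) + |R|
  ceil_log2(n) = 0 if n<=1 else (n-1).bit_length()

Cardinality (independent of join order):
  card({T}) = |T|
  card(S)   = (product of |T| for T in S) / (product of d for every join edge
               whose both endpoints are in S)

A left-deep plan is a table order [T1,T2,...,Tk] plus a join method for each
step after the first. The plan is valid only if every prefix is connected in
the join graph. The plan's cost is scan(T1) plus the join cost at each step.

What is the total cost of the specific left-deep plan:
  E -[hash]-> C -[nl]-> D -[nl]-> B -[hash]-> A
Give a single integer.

102920

step 1: scan E: cost=120, card=120
step 2: join C via hash
    card(P join C) = 120*100/(20) = 600
    cost = 120 + 2*100*7 + 120 = 1640
step 3: join D via nl
    card(P join D) = 600*40/(20) = 1200
    cost = 1640 + 600*40 = 25640
step 4: join B via nl
    card(P join B) = 1200*60/(15) = 4800
    cost = 25640 + 1200*60 = 97640
step 5: join A via hash
    card(P join A) = 4800*40/(40) = 4800
    cost = 97640 + 2*40*6 + 4800 = 102920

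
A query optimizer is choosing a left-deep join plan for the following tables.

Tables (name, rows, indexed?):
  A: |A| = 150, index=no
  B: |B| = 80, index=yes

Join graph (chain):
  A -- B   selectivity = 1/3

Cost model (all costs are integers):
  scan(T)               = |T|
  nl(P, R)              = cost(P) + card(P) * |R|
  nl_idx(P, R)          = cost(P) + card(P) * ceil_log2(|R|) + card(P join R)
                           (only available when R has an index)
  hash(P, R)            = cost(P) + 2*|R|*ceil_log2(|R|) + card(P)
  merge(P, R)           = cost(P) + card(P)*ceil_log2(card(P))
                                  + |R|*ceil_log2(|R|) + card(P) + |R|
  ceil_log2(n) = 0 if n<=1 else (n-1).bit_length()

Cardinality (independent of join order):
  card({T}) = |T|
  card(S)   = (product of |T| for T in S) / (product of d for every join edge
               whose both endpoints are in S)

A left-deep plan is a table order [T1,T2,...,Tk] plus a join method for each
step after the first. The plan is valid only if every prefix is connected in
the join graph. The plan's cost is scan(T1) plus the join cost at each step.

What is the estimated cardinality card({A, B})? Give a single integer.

4000

Tables in S: A(150), B(80)
Edges inside S: A-B(d=3)
numerator = 150 * 80 = 12000
denominator = 3 = 3
card(S) = 12000 / 3 = 4000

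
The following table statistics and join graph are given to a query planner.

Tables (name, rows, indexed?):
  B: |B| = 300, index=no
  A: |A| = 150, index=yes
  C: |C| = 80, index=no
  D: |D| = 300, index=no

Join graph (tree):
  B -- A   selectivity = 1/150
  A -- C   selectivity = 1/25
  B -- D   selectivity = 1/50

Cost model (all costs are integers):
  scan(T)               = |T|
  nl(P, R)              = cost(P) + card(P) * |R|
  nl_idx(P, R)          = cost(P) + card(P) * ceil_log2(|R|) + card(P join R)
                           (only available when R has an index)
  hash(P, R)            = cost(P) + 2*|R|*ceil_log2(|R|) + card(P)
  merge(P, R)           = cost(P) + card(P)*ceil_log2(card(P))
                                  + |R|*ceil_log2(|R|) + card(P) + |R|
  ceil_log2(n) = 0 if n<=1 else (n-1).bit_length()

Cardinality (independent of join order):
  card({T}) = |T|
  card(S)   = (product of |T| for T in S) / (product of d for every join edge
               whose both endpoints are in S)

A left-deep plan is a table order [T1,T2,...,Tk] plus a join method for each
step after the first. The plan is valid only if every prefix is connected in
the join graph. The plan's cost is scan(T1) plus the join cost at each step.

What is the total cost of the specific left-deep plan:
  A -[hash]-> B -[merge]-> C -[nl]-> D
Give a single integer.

step 1: scan A: cost=150, card=150
step 2: join B via hash
    card(P join B) = 150*300/(150) = 300
    cost = 150 + 2*300*9 + 150 = 5700
step 3: join C via merge
    card(P join C) = 300*80/(25) = 960
    cost = 5700 + 300*9 + 80*7 + 300 + 80 = 9340
step 4: join D via nl
    card(P join D) = 960*300/(50) = 5760
    cost = 9340 + 960*300 = 297340

297340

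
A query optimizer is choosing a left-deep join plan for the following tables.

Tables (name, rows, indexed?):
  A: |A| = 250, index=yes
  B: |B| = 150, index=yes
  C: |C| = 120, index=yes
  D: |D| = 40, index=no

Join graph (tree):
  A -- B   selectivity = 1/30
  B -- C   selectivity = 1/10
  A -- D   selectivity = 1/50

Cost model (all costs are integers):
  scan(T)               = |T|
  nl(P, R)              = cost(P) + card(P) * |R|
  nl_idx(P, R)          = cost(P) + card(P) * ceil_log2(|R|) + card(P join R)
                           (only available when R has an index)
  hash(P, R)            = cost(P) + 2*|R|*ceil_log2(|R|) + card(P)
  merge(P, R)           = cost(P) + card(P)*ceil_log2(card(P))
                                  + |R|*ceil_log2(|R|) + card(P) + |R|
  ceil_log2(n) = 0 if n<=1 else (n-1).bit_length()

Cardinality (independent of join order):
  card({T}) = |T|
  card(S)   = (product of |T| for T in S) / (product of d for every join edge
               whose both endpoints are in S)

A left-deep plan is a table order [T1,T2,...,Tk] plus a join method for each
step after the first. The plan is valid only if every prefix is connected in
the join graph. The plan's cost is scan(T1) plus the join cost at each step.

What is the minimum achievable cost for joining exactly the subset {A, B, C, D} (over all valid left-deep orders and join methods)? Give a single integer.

Selinger DP over subsets of {A,B,C,D}:
  {A}: scan cost=250, card=250
  {B}: scan cost=150, card=150
  {C}: scan cost=120, card=120
  {D}: scan cost=40, card=40
  {AB}: card=1250; try (A,nl_idx)→2600, (B,hash)→2900, (B,nl_idx)→3500, (A,merge)→3750, (B,merge)→3850, (A,hash)→4300 …(+2); best=2600 via (A,nl_idx)
  {AD}: card=200; try (A,nl_idx)→560, (D,hash)→980, (A,merge)→2570, (D,merge)→2780, (A,hash)→4080, (A,nl)→10040 …(+1); best=560 via (A,nl_idx)
  {BC}: card=1800; try (C,hash)→1980, (B,merge)→2430, (C,merge)→2460, (B,hash)→2640, (B,nl_idx)→2880, (C,nl_idx)→3000 …(+2); best=1980 via (C,hash)
  {ABC}: card=15000; try (C,hash)→5530, (A,hash)→7780, (C,merge)→18560, (A,merge)→25830, (C,nl_idx)→26350, (A,nl_idx)→31380 …(+2); best=5530 via (C,hash)
  {ABD}: card=1000; try (B,hash)→3160, (B,nl_idx)→3160, (B,merge)→3710, (D,hash)→4330, (D,merge)→17880, (B,nl)→30560 …(+1); best=3160 via (B,hash)
  {ABCD}: card=12000; try (C,hash)→5840, (C,merge)→15120, (D,hash)→21010, (C,nl_idx)→22160, (C,nl)→123160, (D,merge)→230810 …(+1); best=5840 via (C,hash)

5840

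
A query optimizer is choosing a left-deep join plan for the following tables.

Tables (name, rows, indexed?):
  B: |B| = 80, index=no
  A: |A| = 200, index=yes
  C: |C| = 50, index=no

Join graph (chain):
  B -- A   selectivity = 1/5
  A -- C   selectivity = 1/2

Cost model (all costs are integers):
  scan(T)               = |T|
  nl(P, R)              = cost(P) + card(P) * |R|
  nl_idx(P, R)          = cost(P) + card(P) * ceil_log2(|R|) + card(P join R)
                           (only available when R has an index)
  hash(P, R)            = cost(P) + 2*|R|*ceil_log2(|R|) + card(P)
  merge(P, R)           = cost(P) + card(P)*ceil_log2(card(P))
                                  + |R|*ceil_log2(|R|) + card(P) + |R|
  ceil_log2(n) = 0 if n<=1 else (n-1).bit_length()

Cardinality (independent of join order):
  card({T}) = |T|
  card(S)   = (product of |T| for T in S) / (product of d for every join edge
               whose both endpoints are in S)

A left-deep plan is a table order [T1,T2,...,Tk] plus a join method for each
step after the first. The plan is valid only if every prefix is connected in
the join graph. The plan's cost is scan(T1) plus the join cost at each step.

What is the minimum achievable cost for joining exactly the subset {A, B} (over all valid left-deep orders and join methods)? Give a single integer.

1520

Selinger DP over subsets of {A,B}:
  {B}: scan cost=80, card=80
  {A}: scan cost=200, card=200
  {AB}: card=3200; try (B,hash)→1520, (A,merge)→2520, (B,merge)→2640, (A,hash)→3360, (A,nl_idx)→3920, (A,nl)→16080 …(+1); best=1520 via (B,hash)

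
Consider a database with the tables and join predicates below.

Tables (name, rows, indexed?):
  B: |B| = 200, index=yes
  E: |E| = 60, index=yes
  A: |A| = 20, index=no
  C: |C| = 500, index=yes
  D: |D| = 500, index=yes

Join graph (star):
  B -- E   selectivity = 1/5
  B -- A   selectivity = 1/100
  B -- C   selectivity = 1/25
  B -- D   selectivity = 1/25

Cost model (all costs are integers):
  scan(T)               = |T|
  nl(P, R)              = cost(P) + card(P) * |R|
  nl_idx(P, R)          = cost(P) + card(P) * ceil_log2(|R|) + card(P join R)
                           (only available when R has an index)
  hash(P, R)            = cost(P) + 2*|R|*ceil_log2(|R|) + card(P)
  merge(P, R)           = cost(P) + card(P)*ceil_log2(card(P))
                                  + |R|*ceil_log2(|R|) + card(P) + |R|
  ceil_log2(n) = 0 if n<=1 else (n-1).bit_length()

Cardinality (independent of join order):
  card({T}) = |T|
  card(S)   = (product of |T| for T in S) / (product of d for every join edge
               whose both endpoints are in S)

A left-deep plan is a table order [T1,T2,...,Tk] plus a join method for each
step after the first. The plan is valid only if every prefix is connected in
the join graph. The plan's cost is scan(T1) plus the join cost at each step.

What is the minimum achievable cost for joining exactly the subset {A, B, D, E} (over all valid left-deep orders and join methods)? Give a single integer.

2900

Selinger DP over subsets of {A,B,D,E}:
  {B}: scan cost=200, card=200
  {E}: scan cost=60, card=60
  {A}: scan cost=20, card=20
  {D}: scan cost=500, card=500
  {BE}: card=2400; try (E,hash)→1120, (B,merge)→2280, (E,merge)→2420, (B,nl_idx)→2940, (B,hash)→3320, (E,nl_idx)→3800 …(+2); best=1120 via (E,hash)
  {AB}: card=40; try (B,nl_idx)→220, (A,hash)→600, (B,merge)→1940, (A,merge)→2120, (B,hash)→3240, (B,nl)→4020 …(+1); best=220 via (B,nl_idx)
  {BD}: card=4000; try (B,hash)→4200, (D,nl_idx)→6000, (D,merge)→7000, (B,merge)→7300, (B,nl_idx)→8500, (D,hash)→9400 …(+2); best=4200 via (B,hash)
  {ABE}: card=480; try (E,merge)→920, (E,nl_idx)→940, (E,hash)→980, (E,nl)→2620, (A,hash)→3720, (A,merge)→32440 …(+1); best=920 via (E,merge)
  {BDE}: card=48000; try (E,hash)→8920, (D,hash)→12520, (D,merge)→37320, (E,merge)→56620, (D,nl_idx)→70720, (E,nl_idx)→76200 …(+2); best=8920 via (E,hash)
  {ABD}: card=800; try (D,nl_idx)→1380, (D,merge)→5500, (A,hash)→8400, (D,hash)→9260, (D,nl)→20220, (A,merge)→56320 …(+1); best=1380 via (D,nl_idx)
  {ABDE}: card=9600; try (E,hash)→2900, (D,hash)→10400, (E,merge)→10600, (D,merge)→10720, (D,nl_idx)→14840, (E,nl_idx)→15780 …(+5); best=2900 via (E,hash)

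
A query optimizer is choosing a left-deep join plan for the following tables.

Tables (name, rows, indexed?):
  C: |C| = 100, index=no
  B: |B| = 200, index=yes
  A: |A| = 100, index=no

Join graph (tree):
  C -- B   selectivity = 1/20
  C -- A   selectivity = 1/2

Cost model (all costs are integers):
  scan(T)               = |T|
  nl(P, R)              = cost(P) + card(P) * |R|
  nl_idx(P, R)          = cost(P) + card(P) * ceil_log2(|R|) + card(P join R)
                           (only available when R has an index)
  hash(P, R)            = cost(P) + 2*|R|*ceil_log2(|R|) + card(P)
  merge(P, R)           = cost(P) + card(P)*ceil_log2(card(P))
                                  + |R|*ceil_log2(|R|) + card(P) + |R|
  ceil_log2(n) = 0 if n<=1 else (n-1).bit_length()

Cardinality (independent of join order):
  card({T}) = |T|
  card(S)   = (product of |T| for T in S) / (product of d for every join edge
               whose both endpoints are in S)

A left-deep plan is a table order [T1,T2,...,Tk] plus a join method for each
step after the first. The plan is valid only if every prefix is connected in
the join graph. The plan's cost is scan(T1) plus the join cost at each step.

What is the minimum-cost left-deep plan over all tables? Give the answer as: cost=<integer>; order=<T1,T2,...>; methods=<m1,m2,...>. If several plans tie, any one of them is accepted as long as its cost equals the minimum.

Selinger DP (subsets sized 1..n):
  {C}: scan cost=100, card=100
  {B}: scan cost=200, card=200
  {A}: scan cost=100, card=100
  {BC}: card=1000; try (C,hash)→1800, (B,nl_idx)→1900, (B,merge)→2700, (C,merge)→2800, (B,hash)→3400, (B,nl)→20100 …(+1); best=1800 via (C,hash)
  {AC}: card=5000; try (C,hash)→1600, (A,hash)→1600, (C,merge)→1700, (A,merge)→1700, (C,nl)→10100, (A,nl)→10100; best=1600 via (C,hash)
  {ABC}: card=50000; try (A,hash)→4200, (B,hash)→9800, (A,merge)→13600, (B,merge)→73400, (B,nl_idx)→91600, (A,nl)→101800 …(+1); best=4200 via (A,hash)

cost=4200; order=B,C,A; methods=hash,hash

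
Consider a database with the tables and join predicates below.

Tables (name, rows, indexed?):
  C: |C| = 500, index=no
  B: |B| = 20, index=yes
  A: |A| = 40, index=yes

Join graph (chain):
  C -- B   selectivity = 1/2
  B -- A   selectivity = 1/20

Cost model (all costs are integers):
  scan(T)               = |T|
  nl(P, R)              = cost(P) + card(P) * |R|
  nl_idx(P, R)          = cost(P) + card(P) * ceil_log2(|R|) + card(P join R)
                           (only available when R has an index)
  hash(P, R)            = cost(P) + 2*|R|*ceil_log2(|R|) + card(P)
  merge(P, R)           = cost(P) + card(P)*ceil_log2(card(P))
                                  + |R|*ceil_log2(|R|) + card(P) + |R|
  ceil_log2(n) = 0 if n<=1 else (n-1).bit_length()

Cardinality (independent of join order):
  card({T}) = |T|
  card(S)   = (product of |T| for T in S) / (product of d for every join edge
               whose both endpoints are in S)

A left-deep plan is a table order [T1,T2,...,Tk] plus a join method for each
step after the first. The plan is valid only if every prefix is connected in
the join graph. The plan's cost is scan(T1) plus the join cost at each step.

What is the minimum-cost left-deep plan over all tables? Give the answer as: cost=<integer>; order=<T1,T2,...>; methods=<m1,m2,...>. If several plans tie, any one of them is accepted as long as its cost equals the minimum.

Selinger DP (subsets sized 1..n):
  {C}: scan cost=500, card=500
  {B}: scan cost=20, card=20
  {A}: scan cost=40, card=40
  {BC}: card=5000; try (B,hash)→1200, (C,merge)→5140, (B,merge)→5620, (B,nl_idx)→8000, (C,hash)→9040, (C,nl)→10020 …(+1); best=1200 via (B,hash)
  {AB}: card=40; try (A,nl_idx)→180, (B,hash)→280, (B,nl_idx)→280, (A,merge)→420, (B,merge)→440, (A,hash)→520 …(+2); best=180 via (A,nl_idx)
  {ABC}: card=10000; try (C,merge)→5460, (A,hash)→6680, (C,hash)→9220, (C,nl)→20180, (A,nl_idx)→41200, (A,merge)→71480 …(+1); best=5460 via (C,merge)

cost=5460; order=B,A,C; methods=nl_idx,merge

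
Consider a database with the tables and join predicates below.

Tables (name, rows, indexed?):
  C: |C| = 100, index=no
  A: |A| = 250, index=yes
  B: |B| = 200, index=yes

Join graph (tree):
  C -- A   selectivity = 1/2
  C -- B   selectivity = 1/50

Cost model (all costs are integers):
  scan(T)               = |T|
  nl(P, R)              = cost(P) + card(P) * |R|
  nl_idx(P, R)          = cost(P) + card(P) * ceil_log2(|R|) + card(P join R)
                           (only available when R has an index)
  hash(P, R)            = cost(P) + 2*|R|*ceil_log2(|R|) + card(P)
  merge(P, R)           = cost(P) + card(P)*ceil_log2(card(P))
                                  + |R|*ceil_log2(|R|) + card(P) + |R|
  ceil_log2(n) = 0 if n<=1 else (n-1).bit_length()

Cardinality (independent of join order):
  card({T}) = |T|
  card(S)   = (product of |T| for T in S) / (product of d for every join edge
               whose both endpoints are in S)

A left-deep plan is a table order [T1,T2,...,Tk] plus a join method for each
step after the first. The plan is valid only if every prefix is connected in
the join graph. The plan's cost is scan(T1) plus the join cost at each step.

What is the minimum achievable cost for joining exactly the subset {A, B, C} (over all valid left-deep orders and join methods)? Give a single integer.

Selinger DP over subsets of {A,B,C}:
  {C}: scan cost=100, card=100
  {A}: scan cost=250, card=250
  {B}: scan cost=200, card=200
  {AC}: card=12500; try (C,hash)→1900, (A,merge)→3150, (C,merge)→3300, (A,hash)→4200, (A,nl_idx)→13400, (A,nl)→25100 …(+1); best=1900 via (C,hash)
  {BC}: card=400; try (B,nl_idx)→1300, (C,hash)→1800, (B,merge)→2700, (C,merge)→2800, (B,hash)→3400, (B,nl)→20100 …(+1); best=1300 via (B,nl_idx)
  {ABC}: card=50000; try (A,hash)→5700, (A,merge)→7550, (B,hash)→17600, (A,nl_idx)→54500, (A,nl)→101300, (B,nl_idx)→151900 …(+2); best=5700 via (A,hash)

5700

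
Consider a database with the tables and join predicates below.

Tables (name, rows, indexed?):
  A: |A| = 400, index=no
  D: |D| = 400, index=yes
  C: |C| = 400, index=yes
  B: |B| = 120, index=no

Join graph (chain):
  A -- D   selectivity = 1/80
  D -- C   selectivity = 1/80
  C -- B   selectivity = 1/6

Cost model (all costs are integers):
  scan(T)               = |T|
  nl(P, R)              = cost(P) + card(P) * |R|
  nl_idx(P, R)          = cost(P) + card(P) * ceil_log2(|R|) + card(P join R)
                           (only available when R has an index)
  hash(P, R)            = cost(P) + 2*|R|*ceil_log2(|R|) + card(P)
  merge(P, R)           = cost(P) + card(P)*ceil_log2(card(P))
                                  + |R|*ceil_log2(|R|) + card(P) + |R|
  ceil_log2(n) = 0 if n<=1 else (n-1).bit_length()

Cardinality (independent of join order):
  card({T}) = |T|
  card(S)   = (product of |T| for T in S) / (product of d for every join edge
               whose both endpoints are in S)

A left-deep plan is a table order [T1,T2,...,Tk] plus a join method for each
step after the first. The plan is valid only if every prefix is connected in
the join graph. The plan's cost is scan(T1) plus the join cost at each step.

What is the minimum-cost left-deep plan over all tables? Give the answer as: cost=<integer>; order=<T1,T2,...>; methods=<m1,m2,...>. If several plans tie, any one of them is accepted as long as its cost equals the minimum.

Selinger DP (subsets sized 1..n):
  {A}: scan cost=400, card=400
  {D}: scan cost=400, card=400
  {C}: scan cost=400, card=400
  {B}: scan cost=120, card=120
  {AD}: card=2000; try (D,nl_idx)→6000, (D,hash)→8000, (A,hash)→8000, (D,merge)→8400, (A,merge)→8400, (D,nl)→160400 …(+1); best=6000 via (D,nl_idx)
  {CD}: card=2000; try (D,nl_idx)→6000, (C,nl_idx)→6000, (D,hash)→8000, (C,hash)→8000, (D,merge)→8400, (C,merge)→8400 …(+2); best=6000 via (D,nl_idx)
  {BC}: card=8000; try (B,hash)→2480, (C,merge)→5080, (B,merge)→5360, (C,hash)→7440, (C,nl_idx)→9200, (C,nl)→48120 …(+1); best=2480 via (B,hash)
  {ACD}: card=10000; try (C,hash)→15200, (A,hash)→15200, (C,merge)→34000, (C,nl_idx)→34000, (A,merge)→34000, (C,nl)→806000 …(+1); best=15200 via (C,hash)
  {BCD}: card=40000; try (B,hash)→9680, (D,hash)→17680, (B,merge)→30960, (D,nl_idx)→114480, (D,merge)→118480, (B,nl)→246000 …(+1); best=9680 via (B,hash)
  {ABCD}: card=200000; try (B,hash)→26880, (A,hash)→56880, (B,merge)→166160, (A,merge)→693680, (B,nl)→1215200, (A,nl)→16009680; best=26880 via (B,hash)

cost=26880; order=A,D,C,B; methods=nl_idx,hash,hash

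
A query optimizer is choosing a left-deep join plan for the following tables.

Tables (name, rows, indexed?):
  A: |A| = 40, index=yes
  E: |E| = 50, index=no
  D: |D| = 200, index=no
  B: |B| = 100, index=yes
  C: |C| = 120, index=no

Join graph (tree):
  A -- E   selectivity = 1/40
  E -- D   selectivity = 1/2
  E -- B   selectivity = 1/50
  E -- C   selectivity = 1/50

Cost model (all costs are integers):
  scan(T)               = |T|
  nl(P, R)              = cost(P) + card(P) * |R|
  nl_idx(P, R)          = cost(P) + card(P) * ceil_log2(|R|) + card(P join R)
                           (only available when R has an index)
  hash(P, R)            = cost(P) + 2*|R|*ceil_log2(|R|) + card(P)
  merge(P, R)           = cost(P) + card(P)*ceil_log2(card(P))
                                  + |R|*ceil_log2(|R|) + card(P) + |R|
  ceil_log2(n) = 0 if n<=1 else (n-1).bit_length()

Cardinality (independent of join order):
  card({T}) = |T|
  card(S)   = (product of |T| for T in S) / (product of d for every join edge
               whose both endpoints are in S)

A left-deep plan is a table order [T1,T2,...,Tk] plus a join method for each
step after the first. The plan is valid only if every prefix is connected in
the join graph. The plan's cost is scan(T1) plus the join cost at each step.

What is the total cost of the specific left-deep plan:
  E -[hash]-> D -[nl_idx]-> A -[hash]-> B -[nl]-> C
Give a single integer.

step 1: scan E: cost=50, card=50
step 2: join D via hash
    card(P join D) = 50*200/(2) = 5000
    cost = 50 + 2*200*8 + 50 = 3300
step 3: join A via nl_idx
    card(P join A) = 5000*40/(40) = 5000
    cost = 3300 + 5000*6 + 5000 = 38300
step 4: join B via hash
    card(P join B) = 5000*100/(50) = 10000
    cost = 38300 + 2*100*7 + 5000 = 44700
step 5: join C via nl
    card(P join C) = 10000*120/(50) = 24000
    cost = 44700 + 10000*120 = 1244700

1244700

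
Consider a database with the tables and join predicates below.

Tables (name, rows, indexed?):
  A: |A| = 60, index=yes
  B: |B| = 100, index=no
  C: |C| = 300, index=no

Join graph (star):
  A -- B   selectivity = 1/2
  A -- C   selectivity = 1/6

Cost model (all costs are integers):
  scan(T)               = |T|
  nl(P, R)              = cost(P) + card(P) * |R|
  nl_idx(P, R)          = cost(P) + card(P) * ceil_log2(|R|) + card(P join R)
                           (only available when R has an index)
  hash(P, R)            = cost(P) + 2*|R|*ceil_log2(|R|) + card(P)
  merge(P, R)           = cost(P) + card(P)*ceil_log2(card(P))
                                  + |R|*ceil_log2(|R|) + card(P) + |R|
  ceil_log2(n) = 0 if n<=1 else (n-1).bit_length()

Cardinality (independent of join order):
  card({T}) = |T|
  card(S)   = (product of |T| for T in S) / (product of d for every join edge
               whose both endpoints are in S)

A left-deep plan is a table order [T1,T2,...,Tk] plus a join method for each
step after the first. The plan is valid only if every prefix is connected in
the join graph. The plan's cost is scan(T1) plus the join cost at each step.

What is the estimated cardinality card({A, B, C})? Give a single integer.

Tables in S: A(60), B(100), C(300)
Edges inside S: A-B(d=2), A-C(d=6)
numerator = 60 * 100 * 300 = 1800000
denominator = 2 * 6 = 12
card(S) = 1800000 / 12 = 150000

150000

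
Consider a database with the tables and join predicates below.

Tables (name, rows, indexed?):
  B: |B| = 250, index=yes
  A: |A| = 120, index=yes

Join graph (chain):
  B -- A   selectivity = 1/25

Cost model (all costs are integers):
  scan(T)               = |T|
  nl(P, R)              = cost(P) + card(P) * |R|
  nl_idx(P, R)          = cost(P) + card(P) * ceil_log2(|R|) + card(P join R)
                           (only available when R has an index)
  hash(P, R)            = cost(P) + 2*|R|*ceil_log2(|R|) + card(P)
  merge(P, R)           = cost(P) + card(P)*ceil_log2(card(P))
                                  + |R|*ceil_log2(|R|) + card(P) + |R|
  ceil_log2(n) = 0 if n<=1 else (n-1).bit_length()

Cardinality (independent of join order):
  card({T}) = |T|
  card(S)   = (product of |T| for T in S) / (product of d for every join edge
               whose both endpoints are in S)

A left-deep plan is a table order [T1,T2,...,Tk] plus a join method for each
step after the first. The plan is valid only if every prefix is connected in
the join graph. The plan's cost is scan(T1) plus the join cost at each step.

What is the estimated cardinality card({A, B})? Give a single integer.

Tables in S: A(120), B(250)
Edges inside S: B-A(d=25)
numerator = 120 * 250 = 30000
denominator = 25 = 25
card(S) = 30000 / 25 = 1200

1200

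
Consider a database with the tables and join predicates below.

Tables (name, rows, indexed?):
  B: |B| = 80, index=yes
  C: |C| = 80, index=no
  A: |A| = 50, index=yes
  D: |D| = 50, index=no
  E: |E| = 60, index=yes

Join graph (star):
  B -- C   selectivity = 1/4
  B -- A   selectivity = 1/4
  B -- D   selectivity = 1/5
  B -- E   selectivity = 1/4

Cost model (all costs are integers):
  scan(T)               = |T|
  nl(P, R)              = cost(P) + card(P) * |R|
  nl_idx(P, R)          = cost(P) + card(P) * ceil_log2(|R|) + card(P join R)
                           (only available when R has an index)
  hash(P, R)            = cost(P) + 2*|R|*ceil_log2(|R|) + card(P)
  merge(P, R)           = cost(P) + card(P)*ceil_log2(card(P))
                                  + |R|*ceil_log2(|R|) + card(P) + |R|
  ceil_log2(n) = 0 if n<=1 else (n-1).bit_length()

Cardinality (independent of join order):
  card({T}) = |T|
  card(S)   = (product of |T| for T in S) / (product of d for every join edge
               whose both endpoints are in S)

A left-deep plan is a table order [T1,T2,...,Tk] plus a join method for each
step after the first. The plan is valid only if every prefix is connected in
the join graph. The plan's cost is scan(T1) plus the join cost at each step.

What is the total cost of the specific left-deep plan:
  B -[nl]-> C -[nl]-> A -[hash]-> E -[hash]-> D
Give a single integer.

step 1: scan B: cost=80, card=80
step 2: join C via nl
    card(P join C) = 80*80/(4) = 1600
    cost = 80 + 80*80 = 6480
step 3: join A via nl
    card(P join A) = 1600*50/(4) = 20000
    cost = 6480 + 1600*50 = 86480
step 4: join E via hash
    card(P join E) = 20000*60/(4) = 300000
    cost = 86480 + 2*60*6 + 20000 = 107200
step 5: join D via hash
    card(P join D) = 300000*50/(5) = 3000000
    cost = 107200 + 2*50*6 + 300000 = 407800

407800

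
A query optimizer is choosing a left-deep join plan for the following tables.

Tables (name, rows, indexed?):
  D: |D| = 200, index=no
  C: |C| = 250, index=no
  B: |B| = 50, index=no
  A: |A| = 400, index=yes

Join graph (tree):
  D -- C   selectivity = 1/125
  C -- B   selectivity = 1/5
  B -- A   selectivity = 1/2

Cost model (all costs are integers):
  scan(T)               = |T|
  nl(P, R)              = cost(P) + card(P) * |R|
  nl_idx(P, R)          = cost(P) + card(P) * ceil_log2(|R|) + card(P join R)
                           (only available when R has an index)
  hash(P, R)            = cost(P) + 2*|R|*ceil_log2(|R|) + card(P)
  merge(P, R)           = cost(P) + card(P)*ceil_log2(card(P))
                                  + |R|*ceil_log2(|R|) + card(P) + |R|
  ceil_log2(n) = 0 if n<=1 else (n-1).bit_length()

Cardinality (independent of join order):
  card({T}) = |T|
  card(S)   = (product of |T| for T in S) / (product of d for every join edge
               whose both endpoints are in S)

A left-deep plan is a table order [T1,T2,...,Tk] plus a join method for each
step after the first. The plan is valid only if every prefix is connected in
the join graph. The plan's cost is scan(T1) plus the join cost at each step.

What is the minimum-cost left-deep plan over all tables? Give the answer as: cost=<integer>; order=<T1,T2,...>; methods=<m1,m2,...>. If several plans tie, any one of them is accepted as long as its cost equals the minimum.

cost=15900; order=C,D,B,A; methods=hash,hash,hash

Selinger DP (subsets sized 1..n):
  {D}: scan cost=200, card=200
  {C}: scan cost=250, card=250
  {B}: scan cost=50, card=50
  {A}: scan cost=400, card=400
  {CD}: card=400; try (D,hash)→3700, (C,merge)→4250, (D,merge)→4300, (C,hash)→4400, (C,nl)→50200, (D,nl)→50250; best=3700 via (D,hash)
  {BC}: card=2500; try (B,hash)→1100, (C,merge)→2650, (B,merge)→2850, (C,hash)→4100, (C,nl)→12550, (B,nl)→12750; best=1100 via (B,hash)
  {AB}: card=10000; try (B,hash)→1400, (A,merge)→4400, (B,merge)→4750, (A,hash)→7300, (A,nl_idx)→10500, (A,nl)→20050 …(+1); best=1400 via (B,hash)
  {BCD}: card=4000; try (B,hash)→4700, (D,hash)→6800, (B,merge)→8050, (B,nl)→23700, (D,merge)→35400, (D,nl)→501100; best=4700 via (B,hash)
  {ABC}: card=500000; try (A,hash)→10800, (C,hash)→15400, (A,merge)→37600, (C,merge)→153650, (A,nl_idx)→523600, (A,nl)→1001100 …(+1); best=10800 via (A,hash)
  {ABCD}: card=800000; try (A,hash)→15900, (A,merge)→60700, (D,hash)→514000, (A,nl_idx)→840700, (A,nl)→1604700, (D,merge)→10012600 …(+1); best=15900 via (A,hash)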